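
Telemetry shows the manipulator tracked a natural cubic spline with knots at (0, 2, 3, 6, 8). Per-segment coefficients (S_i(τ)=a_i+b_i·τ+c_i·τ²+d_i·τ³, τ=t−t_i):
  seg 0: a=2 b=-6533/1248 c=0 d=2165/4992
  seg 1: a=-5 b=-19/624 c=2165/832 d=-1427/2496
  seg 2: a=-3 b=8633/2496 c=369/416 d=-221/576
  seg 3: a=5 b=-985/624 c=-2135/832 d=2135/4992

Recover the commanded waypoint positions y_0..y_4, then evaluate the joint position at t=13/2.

y_0=2 y_1=-5 y_2=-3 y_3=5 y_4=-5
S(13/2) = 48225/13312

y_0 = S_0(0) = a_0 = 2
y_1 = S_1(0) = a_1 = -5
y_2 = S_2(0) = a_2 = -3
y_3 = S_3(0) = a_3 = 5
y_4 = S_3(2) = -5
t_q=13/2 is in segment 3 (τ=1/2); S_3(τ)=48225/13312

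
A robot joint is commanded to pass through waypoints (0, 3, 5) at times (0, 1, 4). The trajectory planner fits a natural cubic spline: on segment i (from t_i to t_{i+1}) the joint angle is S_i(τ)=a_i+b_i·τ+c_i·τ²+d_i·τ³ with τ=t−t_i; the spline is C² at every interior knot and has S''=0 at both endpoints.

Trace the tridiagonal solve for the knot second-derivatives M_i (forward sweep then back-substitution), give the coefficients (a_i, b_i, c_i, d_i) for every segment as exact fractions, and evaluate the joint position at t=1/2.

Δ: Δ0=3, Δ1=2/3
row 1: diag=8, rhs=-14; c'=3/8, d'=-7/4
back: M1=-7/4
M: M0=0, M1=-7/4, M2=0
seg 0: a=0, c=M0/2=0, d=(M1−M0)/(6·1)=-7/24, b=Δ0−h0·(2M0+M1)/6=79/24
seg 1: a=3, c=M1/2=-7/8, d=(M2−M1)/(6·3)=7/72, b=Δ1−h1·(2M1+M2)/6=29/12
t_q=1/2 → seg 0, τ=1/2; S=0+79/24·τ+0·τ²+-7/24·τ³=103/64

  seg 0: a=0 b=79/24 c=0 d=-7/24
  seg 1: a=3 b=29/12 c=-7/8 d=7/72
S(1/2) = 103/64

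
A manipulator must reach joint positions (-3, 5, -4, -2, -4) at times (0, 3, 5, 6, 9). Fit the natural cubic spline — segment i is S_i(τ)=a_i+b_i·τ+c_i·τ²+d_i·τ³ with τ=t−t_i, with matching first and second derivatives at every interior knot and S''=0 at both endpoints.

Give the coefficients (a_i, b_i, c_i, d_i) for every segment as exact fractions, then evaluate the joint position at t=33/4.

Δ: Δ0=8/3, Δ1=-9/2, Δ2=2, Δ3=-2/3
row 1: diag=10, rhs=-43; c'=1/5, d'=-43/10
row 2: denom=6−2·1/5=28/5; d'=(39−2·-43/10)/(28/5)=17/2
row 3: denom=8−1·5/28=219/28; d'=(-16−1·17/2)/(219/28)=-686/219
back: M3=-686/219
back: M2=17/2−5/28·-686/219=1984/219
back: M1=-43/10−1/5·1984/219=-2677/438
M: M0=0, M1=-2677/438, M2=1984/219, M3=-686/219, M4=0
seg 0: a=-3, c=M0/2=0, d=(M1−M0)/(6·3)=-2677/7884, b=Δ0−h0·(2M0+M1)/6=1671/292
seg 1: a=5, c=M1/2=-2677/876, d=(M2−M1)/(6·2)=2215/1752, b=Δ1−h1·(2M1+M2)/6=-503/146
seg 2: a=-4, c=M2/2=992/219, d=(M3−M2)/(6·1)=-445/219, b=Δ2−h2·(2M2+M3)/6=-109/219
seg 3: a=-2, c=M3/2=-343/219, d=(M4−M3)/(6·3)=343/1971, b=Δ3−h3·(2M3+M4)/6=180/73
t_q=33/4 → seg 3, τ=9/4; S=-2+180/73·τ+-343/219·τ²+343/1971·τ³=-11207/4672

  seg 0: a=-3 b=1671/292 c=0 d=-2677/7884
  seg 1: a=5 b=-503/146 c=-2677/876 d=2215/1752
  seg 2: a=-4 b=-109/219 c=992/219 d=-445/219
  seg 3: a=-2 b=180/73 c=-343/219 d=343/1971
S(33/4) = -11207/4672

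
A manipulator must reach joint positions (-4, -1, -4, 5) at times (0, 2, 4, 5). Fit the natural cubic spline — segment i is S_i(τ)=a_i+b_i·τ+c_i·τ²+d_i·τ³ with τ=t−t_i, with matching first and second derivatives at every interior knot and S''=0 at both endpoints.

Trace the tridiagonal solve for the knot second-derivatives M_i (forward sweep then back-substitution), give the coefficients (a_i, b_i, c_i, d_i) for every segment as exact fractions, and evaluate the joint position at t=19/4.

Δ: Δ0=3/2, Δ1=-3/2, Δ2=9
row 1: diag=8, rhs=-18; c'=1/4, d'=-9/4
row 2: denom=6−2·1/4=11/2; d'=(63−2·-9/4)/(11/2)=135/11
back: M2=135/11
back: M1=-9/4−1/4·135/11=-117/22
M: M0=0, M1=-117/22, M2=135/11, M3=0
seg 0: a=-4, c=M0/2=0, d=(M1−M0)/(6·2)=-39/88, b=Δ0−h0·(2M0+M1)/6=36/11
seg 1: a=-1, c=M1/2=-117/44, d=(M2−M1)/(6·2)=129/88, b=Δ1−h1·(2M1+M2)/6=-45/22
seg 2: a=-4, c=M2/2=135/22, d=(M3−M2)/(6·1)=-45/22, b=Δ2−h2·(2M2+M3)/6=54/11
t_q=19/4 → seg 2, τ=3/4; S=-4+54/11·τ+135/22·τ²+-45/22·τ³=3197/1408

  seg 0: a=-4 b=36/11 c=0 d=-39/88
  seg 1: a=-1 b=-45/22 c=-117/44 d=129/88
  seg 2: a=-4 b=54/11 c=135/22 d=-45/22
S(19/4) = 3197/1408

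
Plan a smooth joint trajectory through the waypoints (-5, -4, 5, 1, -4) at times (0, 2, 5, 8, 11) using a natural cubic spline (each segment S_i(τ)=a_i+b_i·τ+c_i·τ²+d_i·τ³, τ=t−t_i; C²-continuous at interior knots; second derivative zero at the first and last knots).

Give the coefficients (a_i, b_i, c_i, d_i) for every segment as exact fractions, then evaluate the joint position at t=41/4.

  seg 0: a=-5 b=-20/69 c=0 d=109/552
  seg 1: a=-4 b=287/138 c=109/92 d=-727/2484
  seg 2: a=5 b=355/276 c=-100/69 d=53/276
  seg 3: a=1 b=-307/138 c=77/276 d=-77/2484
S(41/4) = -17347/5888

Δ: Δ0=1/2, Δ1=3, Δ2=-4/3, Δ3=-5/3
row 1: diag=10, rhs=15; c'=3/10, d'=3/2
row 2: denom=12−3·3/10=111/10; d'=(-26−3·3/2)/(111/10)=-305/111
row 3: denom=12−3·10/37=414/37; d'=(-2−3·-305/111)/(414/37)=77/138
back: M3=77/138
back: M2=-305/111−10/37·77/138=-200/69
back: M1=3/2−3/10·-200/69=109/46
M: M0=0, M1=109/46, M2=-200/69, M3=77/138, M4=0
seg 0: a=-5, c=M0/2=0, d=(M1−M0)/(6·2)=109/552, b=Δ0−h0·(2M0+M1)/6=-20/69
seg 1: a=-4, c=M1/2=109/92, d=(M2−M1)/(6·3)=-727/2484, b=Δ1−h1·(2M1+M2)/6=287/138
seg 2: a=5, c=M2/2=-100/69, d=(M3−M2)/(6·3)=53/276, b=Δ2−h2·(2M2+M3)/6=355/276
seg 3: a=1, c=M3/2=77/276, d=(M4−M3)/(6·3)=-77/2484, b=Δ3−h3·(2M3+M4)/6=-307/138
t_q=41/4 → seg 3, τ=9/4; S=1+-307/138·τ+77/276·τ²+-77/2484·τ³=-17347/5888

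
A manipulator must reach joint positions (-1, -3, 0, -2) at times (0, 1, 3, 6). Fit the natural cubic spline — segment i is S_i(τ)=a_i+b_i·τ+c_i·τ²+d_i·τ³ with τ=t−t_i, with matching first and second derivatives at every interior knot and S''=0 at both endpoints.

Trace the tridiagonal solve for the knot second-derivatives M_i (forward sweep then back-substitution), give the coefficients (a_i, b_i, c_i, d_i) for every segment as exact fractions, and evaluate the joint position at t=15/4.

Δ: Δ0=-2, Δ1=3/2, Δ2=-2/3
row 1: diag=6, rhs=21; c'=1/3, d'=7/2
row 2: denom=10−2·1/3=28/3; d'=(-13−2·7/2)/(28/3)=-15/7
back: M2=-15/7
back: M1=7/2−1/3·-15/7=59/14
M: M0=0, M1=59/14, M2=-15/7, M3=0
seg 0: a=-1, c=M0/2=0, d=(M1−M0)/(6·1)=59/84, b=Δ0−h0·(2M0+M1)/6=-227/84
seg 1: a=-3, c=M1/2=59/28, d=(M2−M1)/(6·2)=-89/168, b=Δ1−h1·(2M1+M2)/6=-25/42
seg 2: a=0, c=M2/2=-15/14, d=(M3−M2)/(6·3)=5/42, b=Δ2−h2·(2M2+M3)/6=31/21
t_q=15/4 → seg 2, τ=3/4; S=0+31/21·τ+-15/14·τ²+5/42·τ³=71/128

  seg 0: a=-1 b=-227/84 c=0 d=59/84
  seg 1: a=-3 b=-25/42 c=59/28 d=-89/168
  seg 2: a=0 b=31/21 c=-15/14 d=5/42
S(15/4) = 71/128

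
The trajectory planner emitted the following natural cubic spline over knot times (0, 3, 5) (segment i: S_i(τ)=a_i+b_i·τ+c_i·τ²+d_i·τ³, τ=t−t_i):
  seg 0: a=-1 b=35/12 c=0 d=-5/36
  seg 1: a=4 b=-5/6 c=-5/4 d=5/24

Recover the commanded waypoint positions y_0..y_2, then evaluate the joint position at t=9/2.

y_0=-1 y_1=4 y_2=-1
S(9/2) = 41/64

y_0 = S_0(0) = a_0 = -1
y_1 = S_1(0) = a_1 = 4
y_2 = S_1(2) = -1
t_q=9/2 is in segment 1 (τ=3/2); S_1(τ)=41/64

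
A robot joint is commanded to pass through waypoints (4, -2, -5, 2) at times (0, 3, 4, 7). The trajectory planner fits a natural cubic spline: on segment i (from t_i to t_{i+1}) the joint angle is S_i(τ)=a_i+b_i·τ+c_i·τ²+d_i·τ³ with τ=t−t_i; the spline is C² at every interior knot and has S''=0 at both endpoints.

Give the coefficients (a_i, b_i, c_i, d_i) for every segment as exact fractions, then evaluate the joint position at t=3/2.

  seg 0: a=4 b=-86/63 c=0 d=-40/567
  seg 1: a=-2 b=-206/63 c=-40/63 d=19/21
  seg 2: a=-5 b=-115/63 c=131/63 d=-131/567
S(3/2) = 12/7

Δ: Δ0=-2, Δ1=-3, Δ2=7/3
row 1: diag=8, rhs=-6; c'=1/8, d'=-3/4
row 2: denom=8−1·1/8=63/8; d'=(32−1·-3/4)/(63/8)=262/63
back: M2=262/63
back: M1=-3/4−1/8·262/63=-80/63
M: M0=0, M1=-80/63, M2=262/63, M3=0
seg 0: a=4, c=M0/2=0, d=(M1−M0)/(6·3)=-40/567, b=Δ0−h0·(2M0+M1)/6=-86/63
seg 1: a=-2, c=M1/2=-40/63, d=(M2−M1)/(6·1)=19/21, b=Δ1−h1·(2M1+M2)/6=-206/63
seg 2: a=-5, c=M2/2=131/63, d=(M3−M2)/(6·3)=-131/567, b=Δ2−h2·(2M2+M3)/6=-115/63
t_q=3/2 → seg 0, τ=3/2; S=4+-86/63·τ+0·τ²+-40/567·τ³=12/7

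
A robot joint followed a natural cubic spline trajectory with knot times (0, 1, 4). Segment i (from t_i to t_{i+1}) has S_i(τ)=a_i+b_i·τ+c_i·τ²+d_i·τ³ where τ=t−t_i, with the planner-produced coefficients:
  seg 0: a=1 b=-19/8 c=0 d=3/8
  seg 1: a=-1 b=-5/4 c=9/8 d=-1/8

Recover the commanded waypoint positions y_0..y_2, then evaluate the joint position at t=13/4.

y_0 = S_0(0) = a_0 = 1
y_1 = S_1(0) = a_1 = -1
y_2 = S_1(3) = 2
t_q=13/4 is in segment 1 (τ=9/4); S_1(τ)=235/512

y_0=1 y_1=-1 y_2=2
S(13/4) = 235/512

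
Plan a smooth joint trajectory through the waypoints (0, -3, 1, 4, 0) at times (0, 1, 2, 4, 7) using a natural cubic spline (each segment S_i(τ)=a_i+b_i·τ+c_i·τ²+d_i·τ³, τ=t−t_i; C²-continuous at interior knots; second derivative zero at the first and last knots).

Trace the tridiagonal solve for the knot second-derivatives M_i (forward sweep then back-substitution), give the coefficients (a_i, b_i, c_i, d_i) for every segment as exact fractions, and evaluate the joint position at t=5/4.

  seg 0: a=0 b=-1580/321 c=0 d=617/321
  seg 1: a=-3 b=271/321 c=617/107 d=-838/321
  seg 2: a=1 b=1459/321 c=-221/107 d=697/2568
  seg 3: a=4 b=-295/642 c=-187/428 d=187/3852
S(5/4) = -8455/3424

Δ: Δ0=-3, Δ1=4, Δ2=3/2, Δ3=-4/3
row 1: diag=4, rhs=42; c'=1/4, d'=21/2
row 2: denom=6−1·1/4=23/4; d'=(-15−1·21/2)/(23/4)=-102/23
row 3: denom=10−2·8/23=214/23; d'=(-17−2·-102/23)/(214/23)=-187/214
back: M3=-187/214
back: M2=-102/23−8/23·-187/214=-442/107
back: M1=21/2−1/4·-442/107=1234/107
M: M0=0, M1=1234/107, M2=-442/107, M3=-187/214, M4=0
seg 0: a=0, c=M0/2=0, d=(M1−M0)/(6·1)=617/321, b=Δ0−h0·(2M0+M1)/6=-1580/321
seg 1: a=-3, c=M1/2=617/107, d=(M2−M1)/(6·1)=-838/321, b=Δ1−h1·(2M1+M2)/6=271/321
seg 2: a=1, c=M2/2=-221/107, d=(M3−M2)/(6·2)=697/2568, b=Δ2−h2·(2M2+M3)/6=1459/321
seg 3: a=4, c=M3/2=-187/428, d=(M4−M3)/(6·3)=187/3852, b=Δ3−h3·(2M3+M4)/6=-295/642
t_q=5/4 → seg 1, τ=1/4; S=-3+271/321·τ+617/107·τ²+-838/321·τ³=-8455/3424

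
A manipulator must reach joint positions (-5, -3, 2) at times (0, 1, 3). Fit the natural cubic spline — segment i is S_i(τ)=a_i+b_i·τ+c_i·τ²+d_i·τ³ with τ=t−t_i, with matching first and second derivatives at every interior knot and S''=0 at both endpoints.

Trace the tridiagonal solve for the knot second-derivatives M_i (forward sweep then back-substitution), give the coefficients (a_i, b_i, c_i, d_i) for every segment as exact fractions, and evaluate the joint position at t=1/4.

Δ: Δ0=2, Δ1=5/2
row 1: diag=6, rhs=3; c'=1/3, d'=1/2
back: M1=1/2
M: M0=0, M1=1/2, M2=0
seg 0: a=-5, c=M0/2=0, d=(M1−M0)/(6·1)=1/12, b=Δ0−h0·(2M0+M1)/6=23/12
seg 1: a=-3, c=M1/2=1/4, d=(M2−M1)/(6·2)=-1/24, b=Δ1−h1·(2M1+M2)/6=13/6
t_q=1/4 → seg 0, τ=1/4; S=-5+23/12·τ+0·τ²+1/12·τ³=-1157/256

  seg 0: a=-5 b=23/12 c=0 d=1/12
  seg 1: a=-3 b=13/6 c=1/4 d=-1/24
S(1/4) = -1157/256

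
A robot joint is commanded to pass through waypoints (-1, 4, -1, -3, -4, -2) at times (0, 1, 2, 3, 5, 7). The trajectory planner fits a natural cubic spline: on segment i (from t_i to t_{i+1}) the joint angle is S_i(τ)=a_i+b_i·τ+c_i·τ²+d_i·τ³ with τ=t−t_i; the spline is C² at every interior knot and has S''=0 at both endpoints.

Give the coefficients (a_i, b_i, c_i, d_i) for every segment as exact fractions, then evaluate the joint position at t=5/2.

Δ: Δ0=5, Δ1=-5, Δ2=-2, Δ3=-1/2, Δ4=1
row 1: diag=4, rhs=-60; c'=1/4, d'=-15
row 2: denom=4−1·1/4=15/4; d'=(18−1·-15)/(15/4)=44/5
row 3: denom=6−1·4/15=86/15; d'=(9−1·44/5)/(86/15)=3/86
row 4: denom=8−2·15/43=314/43; d'=(9−2·3/86)/(314/43)=192/157
back: M4=192/157
back: M3=3/86−15/43·192/157=-123/314
back: M2=44/5−4/15·-123/314=1398/157
back: M1=-15−1/4·1398/157=-5409/314
M: M0=0, M1=-5409/314, M2=1398/157, M3=-123/314, M4=192/157, M5=0
seg 0: a=-1, c=M0/2=0, d=(M1−M0)/(6·1)=-1803/628, b=Δ0−h0·(2M0+M1)/6=4943/628
seg 1: a=4, c=M1/2=-5409/628, d=(M2−M1)/(6·1)=2735/628, b=Δ1−h1·(2M1+M2)/6=-233/314
seg 2: a=-1, c=M2/2=699/157, d=(M3−M2)/(6·1)=-973/628, b=Δ2−h2·(2M2+M3)/6=-3079/628
seg 3: a=-3, c=M3/2=-123/628, d=(M4−M3)/(6·2)=169/1256, b=Δ3−h3·(2M3+M4)/6=-203/314
seg 4: a=-4, c=M4/2=96/157, d=(M5−M4)/(6·2)=-16/157, b=Δ4−h4·(2M4+M5)/6=29/157
t_q=5/2 → seg 2, τ=1/2; S=-1+-3079/628·τ+699/157·τ²+-973/628·τ³=-12721/5024

  seg 0: a=-1 b=4943/628 c=0 d=-1803/628
  seg 1: a=4 b=-233/314 c=-5409/628 d=2735/628
  seg 2: a=-1 b=-3079/628 c=699/157 d=-973/628
  seg 3: a=-3 b=-203/314 c=-123/628 d=169/1256
  seg 4: a=-4 b=29/157 c=96/157 d=-16/157
S(5/2) = -12721/5024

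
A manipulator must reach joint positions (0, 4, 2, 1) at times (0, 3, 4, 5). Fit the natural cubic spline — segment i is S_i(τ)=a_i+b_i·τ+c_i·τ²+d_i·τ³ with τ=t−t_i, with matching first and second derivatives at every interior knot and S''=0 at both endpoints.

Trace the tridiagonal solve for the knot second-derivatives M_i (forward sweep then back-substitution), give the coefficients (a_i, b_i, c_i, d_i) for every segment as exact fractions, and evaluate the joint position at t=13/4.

Δ: Δ0=4/3, Δ1=-2, Δ2=-1
row 1: diag=8, rhs=-20; c'=1/8, d'=-5/2
row 2: denom=4−1·1/8=31/8; d'=(6−1·-5/2)/(31/8)=68/31
back: M2=68/31
back: M1=-5/2−1/8·68/31=-86/31
M: M0=0, M1=-86/31, M2=68/31, M3=0
seg 0: a=0, c=M0/2=0, d=(M1−M0)/(6·3)=-43/279, b=Δ0−h0·(2M0+M1)/6=253/93
seg 1: a=4, c=M1/2=-43/31, d=(M2−M1)/(6·1)=77/93, b=Δ1−h1·(2M1+M2)/6=-134/93
seg 2: a=2, c=M2/2=34/31, d=(M3−M2)/(6·1)=-34/93, b=Δ2−h2·(2M2+M3)/6=-161/93
t_q=13/4 → seg 1, τ=1/4; S=4+-134/93·τ+-43/31·τ²+77/93·τ³=7075/1984

  seg 0: a=0 b=253/93 c=0 d=-43/279
  seg 1: a=4 b=-134/93 c=-43/31 d=77/93
  seg 2: a=2 b=-161/93 c=34/31 d=-34/93
S(13/4) = 7075/1984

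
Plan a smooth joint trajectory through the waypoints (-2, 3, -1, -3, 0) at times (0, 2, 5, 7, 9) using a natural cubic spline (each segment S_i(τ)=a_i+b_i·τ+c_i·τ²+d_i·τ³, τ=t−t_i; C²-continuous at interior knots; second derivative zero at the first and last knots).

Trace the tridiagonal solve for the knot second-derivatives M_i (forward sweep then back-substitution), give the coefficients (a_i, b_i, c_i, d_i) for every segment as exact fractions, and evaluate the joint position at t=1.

Δ: Δ0=5/2, Δ1=-4/3, Δ2=-1, Δ3=3/2
row 1: diag=10, rhs=-23; c'=3/10, d'=-23/10
row 2: denom=10−3·3/10=91/10; d'=(2−3·-23/10)/(91/10)=89/91
row 3: denom=8−2·20/91=688/91; d'=(15−2·89/91)/(688/91)=1187/688
back: M3=1187/688
back: M2=89/91−20/91·1187/688=103/172
back: M1=-23/10−3/10·103/172=-853/344
M: M0=0, M1=-853/344, M2=103/172, M3=1187/688, M4=0
seg 0: a=-2, c=M0/2=0, d=(M1−M0)/(6·2)=-853/4128, b=Δ0−h0·(2M0+M1)/6=3433/1032
seg 1: a=3, c=M1/2=-853/688, d=(M2−M1)/(6·3)=353/2064, b=Δ1−h1·(2M1+M2)/6=437/516
seg 2: a=-1, c=M2/2=103/344, d=(M3−M2)/(6·2)=775/8256, b=Δ2−h2·(2M2+M3)/6=-4075/2064
seg 3: a=-3, c=M3/2=1187/1376, d=(M4−M3)/(6·2)=-1187/8256, b=Δ3−h3·(2M3+M4)/6=361/1032
t_q=1 → seg 0, τ=1; S=-2+3433/1032·τ+0·τ²+-853/4128·τ³=1541/1376

  seg 0: a=-2 b=3433/1032 c=0 d=-853/4128
  seg 1: a=3 b=437/516 c=-853/688 d=353/2064
  seg 2: a=-1 b=-4075/2064 c=103/344 d=775/8256
  seg 3: a=-3 b=361/1032 c=1187/1376 d=-1187/8256
S(1) = 1541/1376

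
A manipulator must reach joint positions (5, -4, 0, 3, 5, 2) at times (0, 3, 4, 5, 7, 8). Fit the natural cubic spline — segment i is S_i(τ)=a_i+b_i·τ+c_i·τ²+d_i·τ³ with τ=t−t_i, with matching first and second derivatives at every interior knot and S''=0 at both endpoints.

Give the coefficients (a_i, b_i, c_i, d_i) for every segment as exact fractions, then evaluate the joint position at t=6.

Δ: Δ0=-3, Δ1=4, Δ2=3, Δ3=1, Δ4=-3
row 1: diag=8, rhs=42; c'=1/8, d'=21/4
row 2: denom=4−1·1/8=31/8; d'=(-6−1·21/4)/(31/8)=-90/31
row 3: denom=6−1·8/31=178/31; d'=(-12−1·-90/31)/(178/31)=-141/89
row 4: denom=6−2·31/89=472/89; d'=(-24−2·-141/89)/(472/89)=-927/236
back: M4=-927/236
back: M3=-141/89−31/89·-927/236=-51/236
back: M2=-90/31−8/31·-51/236=-168/59
back: M1=21/4−1/8·-168/59=1323/236
M: M0=0, M1=1323/236, M2=-168/59, M3=-51/236, M4=-927/236, M5=0
seg 0: a=5, c=M0/2=0, d=(M1−M0)/(6·3)=147/472, b=Δ0−h0·(2M0+M1)/6=-2739/472
seg 1: a=-4, c=M1/2=1323/472, d=(M2−M1)/(6·1)=-665/472, b=Δ1−h1·(2M1+M2)/6=615/236
seg 2: a=0, c=M2/2=-84/59, d=(M3−M2)/(6·1)=207/472, b=Δ2−h2·(2M2+M3)/6=1881/472
seg 3: a=3, c=M3/2=-51/472, d=(M4−M3)/(6·2)=-73/236, b=Δ3−h3·(2M3+M4)/6=579/236
seg 4: a=5, c=M4/2=-927/472, d=(M5−M4)/(6·1)=309/472, b=Δ4−h4·(2M4+M5)/6=-399/236
t_q=6 → seg 3, τ=1; S=3+579/236·τ+-51/472·τ²+-73/236·τ³=2377/472

  seg 0: a=5 b=-2739/472 c=0 d=147/472
  seg 1: a=-4 b=615/236 c=1323/472 d=-665/472
  seg 2: a=0 b=1881/472 c=-84/59 d=207/472
  seg 3: a=3 b=579/236 c=-51/472 d=-73/236
  seg 4: a=5 b=-399/236 c=-927/472 d=309/472
S(6) = 2377/472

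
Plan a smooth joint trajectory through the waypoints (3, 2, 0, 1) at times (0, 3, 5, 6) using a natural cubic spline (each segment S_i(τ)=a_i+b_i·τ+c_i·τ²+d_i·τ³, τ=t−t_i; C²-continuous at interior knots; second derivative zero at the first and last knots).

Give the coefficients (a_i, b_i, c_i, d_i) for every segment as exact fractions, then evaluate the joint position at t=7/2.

Δ: Δ0=-1/3, Δ1=-1, Δ2=1
row 1: diag=10, rhs=-4; c'=1/5, d'=-2/5
row 2: denom=6−2·1/5=28/5; d'=(12−2·-2/5)/(28/5)=16/7
back: M2=16/7
back: M1=-2/5−1/5·16/7=-6/7
M: M0=0, M1=-6/7, M2=16/7, M3=0
seg 0: a=3, c=M0/2=0, d=(M1−M0)/(6·3)=-1/21, b=Δ0−h0·(2M0+M1)/6=2/21
seg 1: a=2, c=M1/2=-3/7, d=(M2−M1)/(6·2)=11/42, b=Δ1−h1·(2M1+M2)/6=-25/21
seg 2: a=0, c=M2/2=8/7, d=(M3−M2)/(6·1)=-8/21, b=Δ2−h2·(2M2+M3)/6=5/21
t_q=7/2 → seg 1, τ=1/2; S=2+-25/21·τ+-3/7·τ²+11/42·τ³=149/112

  seg 0: a=3 b=2/21 c=0 d=-1/21
  seg 1: a=2 b=-25/21 c=-3/7 d=11/42
  seg 2: a=0 b=5/21 c=8/7 d=-8/21
S(7/2) = 149/112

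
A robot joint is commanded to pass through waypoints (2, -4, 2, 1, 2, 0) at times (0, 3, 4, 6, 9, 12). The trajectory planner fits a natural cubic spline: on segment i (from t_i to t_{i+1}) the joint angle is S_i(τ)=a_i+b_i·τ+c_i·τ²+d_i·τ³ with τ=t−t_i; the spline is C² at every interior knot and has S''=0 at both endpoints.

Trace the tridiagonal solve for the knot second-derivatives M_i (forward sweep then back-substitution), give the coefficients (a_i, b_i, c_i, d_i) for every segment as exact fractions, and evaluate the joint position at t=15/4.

Δ: Δ0=-2, Δ1=6, Δ2=-1/2, Δ3=1/3, Δ4=-2/3
row 1: diag=8, rhs=48; c'=1/8, d'=6
row 2: denom=6−1·1/8=47/8; d'=(-39−1·6)/(47/8)=-360/47
row 3: denom=10−2·16/47=438/47; d'=(5−2·-360/47)/(438/47)=955/438
row 4: denom=12−3·47/146=1611/146; d'=(-6−3·955/438)/(1611/146)=-1831/1611
back: M4=-1831/1611
back: M3=955/438−47/146·-1831/1611=4102/1611
back: M2=-360/47−16/47·4102/1611=-13736/1611
back: M1=6−1/8·-13736/1611=11383/1611
M: M0=0, M1=11383/1611, M2=-13736/1611, M3=4102/1611, M4=-1831/1611, M5=0
seg 0: a=2, c=M0/2=0, d=(M1−M0)/(6·3)=11383/28998, b=Δ0−h0·(2M0+M1)/6=-17827/3222
seg 1: a=-4, c=M1/2=11383/3222, d=(M2−M1)/(6·1)=-2791/1074, b=Δ1−h1·(2M1+M2)/6=8161/1611
seg 2: a=2, c=M2/2=-6868/1611, d=(M3−M2)/(6·2)=991/1074, b=Δ2−h2·(2M2+M3)/6=13969/3222
seg 3: a=1, c=M3/2=2051/1611, d=(M4−M3)/(6·3)=-5933/28998, b=Δ3−h3·(2M3+M4)/6=-5299/3222
seg 4: a=2, c=M4/2=-1831/3222, d=(M5−M4)/(6·3)=1831/28998, b=Δ4−h4·(2M4+M5)/6=757/1611
t_q=15/4 → seg 1, τ=3/4; S=-4+8161/1611·τ+11383/3222·τ²+-2791/1074·τ³=47447/68736

  seg 0: a=2 b=-17827/3222 c=0 d=11383/28998
  seg 1: a=-4 b=8161/1611 c=11383/3222 d=-2791/1074
  seg 2: a=2 b=13969/3222 c=-6868/1611 d=991/1074
  seg 3: a=1 b=-5299/3222 c=2051/1611 d=-5933/28998
  seg 4: a=2 b=757/1611 c=-1831/3222 d=1831/28998
S(15/4) = 47447/68736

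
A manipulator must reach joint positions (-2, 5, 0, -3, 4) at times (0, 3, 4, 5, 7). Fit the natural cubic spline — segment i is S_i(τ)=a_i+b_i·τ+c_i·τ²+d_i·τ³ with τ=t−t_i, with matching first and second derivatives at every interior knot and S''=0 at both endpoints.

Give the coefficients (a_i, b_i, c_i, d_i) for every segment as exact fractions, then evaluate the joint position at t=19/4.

Δ: Δ0=7/3, Δ1=-5, Δ2=-3, Δ3=7/2
row 1: diag=8, rhs=-44; c'=1/8, d'=-11/2
row 2: denom=4−1·1/8=31/8; d'=(12−1·-11/2)/(31/8)=140/31
row 3: denom=6−1·8/31=178/31; d'=(39−1·140/31)/(178/31)=1069/178
back: M3=1069/178
back: M2=140/31−8/31·1069/178=264/89
back: M1=-11/2−1/8·264/89=-1045/178
M: M0=0, M1=-1045/178, M2=264/89, M3=1069/178, M4=0
seg 0: a=-2, c=M0/2=0, d=(M1−M0)/(6·3)=-1045/3204, b=Δ0−h0·(2M0+M1)/6=5627/1068
seg 1: a=5, c=M1/2=-1045/356, d=(M2−M1)/(6·1)=1573/1068, b=Δ1−h1·(2M1+M2)/6=-1889/534
seg 2: a=0, c=M2/2=132/89, d=(M3−M2)/(6·1)=541/1068, b=Δ2−h2·(2M2+M3)/6=-5329/1068
seg 3: a=-3, c=M3/2=1069/356, d=(M4−M3)/(6·2)=-1069/2136, b=Δ3−h3·(2M3+M4)/6=-269/534
t_q=19/4 → seg 2, τ=3/4; S=0+-5329/1068·τ+132/89·τ²+541/1068·τ³=-61387/22784

  seg 0: a=-2 b=5627/1068 c=0 d=-1045/3204
  seg 1: a=5 b=-1889/534 c=-1045/356 d=1573/1068
  seg 2: a=0 b=-5329/1068 c=132/89 d=541/1068
  seg 3: a=-3 b=-269/534 c=1069/356 d=-1069/2136
S(19/4) = -61387/22784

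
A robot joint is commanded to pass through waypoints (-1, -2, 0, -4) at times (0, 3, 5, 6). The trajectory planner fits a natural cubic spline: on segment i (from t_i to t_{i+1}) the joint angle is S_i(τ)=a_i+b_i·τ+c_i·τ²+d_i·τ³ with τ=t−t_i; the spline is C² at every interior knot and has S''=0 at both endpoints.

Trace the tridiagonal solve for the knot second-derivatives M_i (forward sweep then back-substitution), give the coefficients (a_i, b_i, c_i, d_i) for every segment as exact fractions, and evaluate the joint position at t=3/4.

Δ: Δ0=-1/3, Δ1=1, Δ2=-4
row 1: diag=10, rhs=8; c'=1/5, d'=4/5
row 2: denom=6−2·1/5=28/5; d'=(-30−2·4/5)/(28/5)=-79/14
back: M2=-79/14
back: M1=4/5−1/5·-79/14=27/14
M: M0=0, M1=27/14, M2=-79/14, M3=0
seg 0: a=-1, c=M0/2=0, d=(M1−M0)/(6·3)=3/28, b=Δ0−h0·(2M0+M1)/6=-109/84
seg 1: a=-2, c=M1/2=27/28, d=(M2−M1)/(6·2)=-53/84, b=Δ1−h1·(2M1+M2)/6=67/42
seg 2: a=0, c=M2/2=-79/28, d=(M3−M2)/(6·1)=79/84, b=Δ2−h2·(2M2+M3)/6=-89/42
t_q=3/4 → seg 0, τ=3/4; S=-1+-109/84·τ+0·τ²+3/28·τ³=-3455/1792

  seg 0: a=-1 b=-109/84 c=0 d=3/28
  seg 1: a=-2 b=67/42 c=27/28 d=-53/84
  seg 2: a=0 b=-89/42 c=-79/28 d=79/84
S(3/4) = -3455/1792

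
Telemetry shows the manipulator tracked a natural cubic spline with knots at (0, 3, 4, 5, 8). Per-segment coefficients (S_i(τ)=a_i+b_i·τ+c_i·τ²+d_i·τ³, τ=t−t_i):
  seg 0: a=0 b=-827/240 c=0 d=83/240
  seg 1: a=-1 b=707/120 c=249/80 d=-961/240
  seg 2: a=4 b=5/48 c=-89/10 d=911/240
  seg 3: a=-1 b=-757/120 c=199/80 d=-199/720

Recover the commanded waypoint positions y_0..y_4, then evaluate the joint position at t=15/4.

y_0 = S_0(0) = a_0 = 0
y_1 = S_1(0) = a_1 = -1
y_2 = S_2(0) = a_2 = 4
y_3 = S_3(0) = a_3 = -1
y_4 = S_3(3) = -5
t_q=15/4 is in segment 1 (τ=3/4); S_1(τ)=17819/5120

y_0=0 y_1=-1 y_2=4 y_3=-1 y_4=-5
S(15/4) = 17819/5120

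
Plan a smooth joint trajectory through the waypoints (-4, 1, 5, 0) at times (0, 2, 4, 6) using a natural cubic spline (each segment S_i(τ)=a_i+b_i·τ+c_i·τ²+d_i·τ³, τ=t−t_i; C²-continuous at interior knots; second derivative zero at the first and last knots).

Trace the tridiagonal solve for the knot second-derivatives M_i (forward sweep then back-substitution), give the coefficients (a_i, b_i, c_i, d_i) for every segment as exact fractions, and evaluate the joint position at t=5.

Δ: Δ0=5/2, Δ1=2, Δ2=-5/2
row 1: diag=8, rhs=-3; c'=1/4, d'=-3/8
row 2: denom=8−2·1/4=15/2; d'=(-27−2·-3/8)/(15/2)=-7/2
back: M2=-7/2
back: M1=-3/8−1/4·-7/2=1/2
M: M0=0, M1=1/2, M2=-7/2, M3=0
seg 0: a=-4, c=M0/2=0, d=(M1−M0)/(6·2)=1/24, b=Δ0−h0·(2M0+M1)/6=7/3
seg 1: a=1, c=M1/2=1/4, d=(M2−M1)/(6·2)=-1/3, b=Δ1−h1·(2M1+M2)/6=17/6
seg 2: a=5, c=M2/2=-7/4, d=(M3−M2)/(6·2)=7/24, b=Δ2−h2·(2M2+M3)/6=-1/6
t_q=5 → seg 2, τ=1; S=5+-1/6·τ+-7/4·τ²+7/24·τ³=27/8

  seg 0: a=-4 b=7/3 c=0 d=1/24
  seg 1: a=1 b=17/6 c=1/4 d=-1/3
  seg 2: a=5 b=-1/6 c=-7/4 d=7/24
S(5) = 27/8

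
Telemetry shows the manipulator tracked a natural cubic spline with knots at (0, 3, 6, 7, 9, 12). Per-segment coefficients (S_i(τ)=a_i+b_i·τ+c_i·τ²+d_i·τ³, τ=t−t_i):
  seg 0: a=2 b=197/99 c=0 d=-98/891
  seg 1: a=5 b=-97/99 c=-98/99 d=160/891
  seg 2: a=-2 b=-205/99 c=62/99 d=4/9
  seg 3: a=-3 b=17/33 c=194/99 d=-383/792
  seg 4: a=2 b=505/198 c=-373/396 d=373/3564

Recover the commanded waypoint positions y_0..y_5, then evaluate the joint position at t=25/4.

y_0=2 y_1=5 y_2=-2 y_3=-3 y_4=2 y_5=4
S(25/4) = -435/176

y_0 = S_0(0) = a_0 = 2
y_1 = S_1(0) = a_1 = 5
y_2 = S_2(0) = a_2 = -2
y_3 = S_3(0) = a_3 = -3
y_4 = S_4(0) = a_4 = 2
y_5 = S_4(3) = 4
t_q=25/4 is in segment 2 (τ=1/4); S_2(τ)=-435/176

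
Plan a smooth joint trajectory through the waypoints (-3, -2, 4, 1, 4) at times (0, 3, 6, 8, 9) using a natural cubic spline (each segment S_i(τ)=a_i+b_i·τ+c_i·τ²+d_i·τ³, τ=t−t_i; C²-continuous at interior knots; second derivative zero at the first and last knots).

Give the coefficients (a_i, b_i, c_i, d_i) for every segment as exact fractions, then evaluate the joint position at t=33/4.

  seg 0: a=-3 b=-172/309 c=0 d=275/2781
  seg 1: a=-2 b=653/309 c=275/309 d=-860/2781
  seg 2: a=4 b=-277/309 c=-195/103 d=1967/2472
  seg 3: a=1 b=667/618 c=1187/412 d=-1187/1236
S(33/4) = 37835/26368

Δ: Δ0=1/3, Δ1=2, Δ2=-3/2, Δ3=3
row 1: diag=12, rhs=10; c'=1/4, d'=5/6
row 2: denom=10−3·1/4=37/4; d'=(-21−3·5/6)/(37/4)=-94/37
row 3: denom=6−2·8/37=206/37; d'=(27−2·-94/37)/(206/37)=1187/206
back: M3=1187/206
back: M2=-94/37−8/37·1187/206=-390/103
back: M1=5/6−1/4·-390/103=550/309
M: M0=0, M1=550/309, M2=-390/103, M3=1187/206, M4=0
seg 0: a=-3, c=M0/2=0, d=(M1−M0)/(6·3)=275/2781, b=Δ0−h0·(2M0+M1)/6=-172/309
seg 1: a=-2, c=M1/2=275/309, d=(M2−M1)/(6·3)=-860/2781, b=Δ1−h1·(2M1+M2)/6=653/309
seg 2: a=4, c=M2/2=-195/103, d=(M3−M2)/(6·2)=1967/2472, b=Δ2−h2·(2M2+M3)/6=-277/309
seg 3: a=1, c=M3/2=1187/412, d=(M4−M3)/(6·1)=-1187/1236, b=Δ3−h3·(2M3+M4)/6=667/618
t_q=33/4 → seg 3, τ=1/4; S=1+667/618·τ+1187/412·τ²+-1187/1236·τ³=37835/26368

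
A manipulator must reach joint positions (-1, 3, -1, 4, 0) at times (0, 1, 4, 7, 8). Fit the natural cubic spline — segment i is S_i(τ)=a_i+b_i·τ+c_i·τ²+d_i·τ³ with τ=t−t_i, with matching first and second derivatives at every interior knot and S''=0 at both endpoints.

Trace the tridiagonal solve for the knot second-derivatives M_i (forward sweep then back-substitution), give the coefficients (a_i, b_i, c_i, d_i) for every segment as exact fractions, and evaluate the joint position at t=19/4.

Δ: Δ0=4, Δ1=-4/3, Δ2=5/3, Δ3=-4
row 1: diag=8, rhs=-32; c'=3/8, d'=-4
row 2: denom=12−3·3/8=87/8; d'=(18−3·-4)/(87/8)=80/29
row 3: denom=8−3·8/29=208/29; d'=(-34−3·80/29)/(208/29)=-613/104
back: M3=-613/104
back: M2=80/29−8/29·-613/104=57/13
back: M1=-4−3/8·57/13=-587/104
M: M0=0, M1=-587/104, M2=57/13, M3=-613/104, M4=0
seg 0: a=-1, c=M0/2=0, d=(M1−M0)/(6·1)=-587/624, b=Δ0−h0·(2M0+M1)/6=3083/624
seg 1: a=3, c=M1/2=-587/208, d=(M2−M1)/(6·3)=1043/1872, b=Δ1−h1·(2M1+M2)/6=661/312
seg 2: a=-1, c=M2/2=57/26, d=(M3−M2)/(6·3)=-1069/1872, b=Δ2−h2·(2M2+M3)/6=11/48
seg 3: a=4, c=M3/2=-613/208, d=(M4−M3)/(6·1)=613/624, b=Δ3−h3·(2M3+M4)/6=-635/312
t_q=19/4 → seg 2, τ=3/4; S=-1+11/48·τ+57/26·τ²+-1069/1872·τ³=2185/13312

  seg 0: a=-1 b=3083/624 c=0 d=-587/624
  seg 1: a=3 b=661/312 c=-587/208 d=1043/1872
  seg 2: a=-1 b=11/48 c=57/26 d=-1069/1872
  seg 3: a=4 b=-635/312 c=-613/208 d=613/624
S(19/4) = 2185/13312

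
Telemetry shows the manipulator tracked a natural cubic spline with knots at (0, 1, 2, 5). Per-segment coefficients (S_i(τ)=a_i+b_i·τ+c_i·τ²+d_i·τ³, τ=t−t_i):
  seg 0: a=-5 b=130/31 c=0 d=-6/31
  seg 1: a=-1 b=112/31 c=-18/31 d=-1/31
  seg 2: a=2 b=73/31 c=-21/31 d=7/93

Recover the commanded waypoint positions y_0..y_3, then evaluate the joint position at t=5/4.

y_0=-5 y_1=-1 y_2=2 y_3=5
S(5/4) = -265/1984

y_0 = S_0(0) = a_0 = -5
y_1 = S_1(0) = a_1 = -1
y_2 = S_2(0) = a_2 = 2
y_3 = S_2(3) = 5
t_q=5/4 is in segment 1 (τ=1/4); S_1(τ)=-265/1984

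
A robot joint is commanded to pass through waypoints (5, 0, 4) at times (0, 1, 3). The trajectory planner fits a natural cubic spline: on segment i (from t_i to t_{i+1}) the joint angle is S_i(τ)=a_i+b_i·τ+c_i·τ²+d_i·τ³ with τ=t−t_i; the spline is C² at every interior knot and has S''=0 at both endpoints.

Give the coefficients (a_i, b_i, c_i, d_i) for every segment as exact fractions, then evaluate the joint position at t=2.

Δ: Δ0=-5, Δ1=2
row 1: diag=6, rhs=42; c'=1/3, d'=7
back: M1=7
M: M0=0, M1=7, M2=0
seg 0: a=5, c=M0/2=0, d=(M1−M0)/(6·1)=7/6, b=Δ0−h0·(2M0+M1)/6=-37/6
seg 1: a=0, c=M1/2=7/2, d=(M2−M1)/(6·2)=-7/12, b=Δ1−h1·(2M1+M2)/6=-8/3
t_q=2 → seg 1, τ=1; S=0+-8/3·τ+7/2·τ²+-7/12·τ³=1/4

  seg 0: a=5 b=-37/6 c=0 d=7/6
  seg 1: a=0 b=-8/3 c=7/2 d=-7/12
S(2) = 1/4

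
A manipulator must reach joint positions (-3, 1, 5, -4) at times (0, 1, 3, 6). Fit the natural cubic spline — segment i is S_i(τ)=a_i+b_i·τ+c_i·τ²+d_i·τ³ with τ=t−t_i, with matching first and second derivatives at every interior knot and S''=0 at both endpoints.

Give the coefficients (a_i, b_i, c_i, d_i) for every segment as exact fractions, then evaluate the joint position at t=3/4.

Δ: Δ0=4, Δ1=2, Δ2=-3
row 1: diag=6, rhs=-12; c'=1/3, d'=-2
row 2: denom=10−2·1/3=28/3; d'=(-30−2·-2)/(28/3)=-39/14
back: M2=-39/14
back: M1=-2−1/3·-39/14=-15/14
M: M0=0, M1=-15/14, M2=-39/14, M3=0
seg 0: a=-3, c=M0/2=0, d=(M1−M0)/(6·1)=-5/28, b=Δ0−h0·(2M0+M1)/6=117/28
seg 1: a=1, c=M1/2=-15/28, d=(M2−M1)/(6·2)=-1/7, b=Δ1−h1·(2M1+M2)/6=51/14
seg 2: a=5, c=M2/2=-39/28, d=(M3−M2)/(6·3)=13/84, b=Δ2−h2·(2M2+M3)/6=-3/14
t_q=3/4 → seg 0, τ=3/4; S=-3+117/28·τ+0·τ²+-5/28·τ³=15/256

  seg 0: a=-3 b=117/28 c=0 d=-5/28
  seg 1: a=1 b=51/14 c=-15/28 d=-1/7
  seg 2: a=5 b=-3/14 c=-39/28 d=13/84
S(3/4) = 15/256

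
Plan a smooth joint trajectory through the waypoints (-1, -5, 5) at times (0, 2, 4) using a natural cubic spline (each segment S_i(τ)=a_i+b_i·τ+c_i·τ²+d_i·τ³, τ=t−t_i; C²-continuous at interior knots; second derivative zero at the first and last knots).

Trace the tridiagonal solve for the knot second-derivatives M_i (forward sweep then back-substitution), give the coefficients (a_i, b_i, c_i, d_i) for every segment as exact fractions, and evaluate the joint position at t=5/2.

  seg 0: a=-1 b=-15/4 c=0 d=7/16
  seg 1: a=-5 b=3/2 c=21/8 d=-7/16
S(5/2) = -467/128

Δ: Δ0=-2, Δ1=5
row 1: diag=8, rhs=42; c'=1/4, d'=21/4
back: M1=21/4
M: M0=0, M1=21/4, M2=0
seg 0: a=-1, c=M0/2=0, d=(M1−M0)/(6·2)=7/16, b=Δ0−h0·(2M0+M1)/6=-15/4
seg 1: a=-5, c=M1/2=21/8, d=(M2−M1)/(6·2)=-7/16, b=Δ1−h1·(2M1+M2)/6=3/2
t_q=5/2 → seg 1, τ=1/2; S=-5+3/2·τ+21/8·τ²+-7/16·τ³=-467/128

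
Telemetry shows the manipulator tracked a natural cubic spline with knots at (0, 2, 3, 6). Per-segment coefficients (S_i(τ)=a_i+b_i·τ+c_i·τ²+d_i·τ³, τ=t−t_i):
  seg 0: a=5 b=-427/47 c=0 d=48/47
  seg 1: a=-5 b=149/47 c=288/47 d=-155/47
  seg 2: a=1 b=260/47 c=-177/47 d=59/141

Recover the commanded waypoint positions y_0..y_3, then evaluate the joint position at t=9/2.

y_0=5 y_1=-5 y_2=1 y_3=-5
S(9/2) = 841/376

y_0 = S_0(0) = a_0 = 5
y_1 = S_1(0) = a_1 = -5
y_2 = S_2(0) = a_2 = 1
y_3 = S_2(3) = -5
t_q=9/2 is in segment 2 (τ=3/2); S_2(τ)=841/376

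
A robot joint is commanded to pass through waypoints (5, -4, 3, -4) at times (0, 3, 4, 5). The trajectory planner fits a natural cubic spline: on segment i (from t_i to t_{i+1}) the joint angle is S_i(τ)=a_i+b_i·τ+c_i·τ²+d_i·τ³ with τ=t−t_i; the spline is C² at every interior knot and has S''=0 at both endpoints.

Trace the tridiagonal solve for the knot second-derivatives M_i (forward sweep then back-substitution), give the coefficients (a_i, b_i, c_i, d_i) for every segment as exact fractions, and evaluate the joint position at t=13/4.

  seg 0: a=5 b=-255/31 c=0 d=18/31
  seg 1: a=-4 b=231/31 c=162/31 d=-176/31
  seg 2: a=3 b=27/31 c=-366/31 d=122/31
S(13/4) = -471/248

Δ: Δ0=-3, Δ1=7, Δ2=-7
row 1: diag=8, rhs=60; c'=1/8, d'=15/2
row 2: denom=4−1·1/8=31/8; d'=(-84−1·15/2)/(31/8)=-732/31
back: M2=-732/31
back: M1=15/2−1/8·-732/31=324/31
M: M0=0, M1=324/31, M2=-732/31, M3=0
seg 0: a=5, c=M0/2=0, d=(M1−M0)/(6·3)=18/31, b=Δ0−h0·(2M0+M1)/6=-255/31
seg 1: a=-4, c=M1/2=162/31, d=(M2−M1)/(6·1)=-176/31, b=Δ1−h1·(2M1+M2)/6=231/31
seg 2: a=3, c=M2/2=-366/31, d=(M3−M2)/(6·1)=122/31, b=Δ2−h2·(2M2+M3)/6=27/31
t_q=13/4 → seg 1, τ=1/4; S=-4+231/31·τ+162/31·τ²+-176/31·τ³=-471/248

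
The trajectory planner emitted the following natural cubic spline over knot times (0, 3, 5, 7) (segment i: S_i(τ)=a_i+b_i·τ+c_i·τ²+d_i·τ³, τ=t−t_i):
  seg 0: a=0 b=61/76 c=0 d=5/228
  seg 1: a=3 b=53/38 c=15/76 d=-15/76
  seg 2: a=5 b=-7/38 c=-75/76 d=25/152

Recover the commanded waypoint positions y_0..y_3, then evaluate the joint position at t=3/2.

y_0=0 y_1=3 y_2=5 y_3=2
S(3/2) = 777/608

y_0 = S_0(0) = a_0 = 0
y_1 = S_1(0) = a_1 = 3
y_2 = S_2(0) = a_2 = 5
y_3 = S_2(2) = 2
t_q=3/2 is in segment 0 (τ=3/2); S_0(τ)=777/608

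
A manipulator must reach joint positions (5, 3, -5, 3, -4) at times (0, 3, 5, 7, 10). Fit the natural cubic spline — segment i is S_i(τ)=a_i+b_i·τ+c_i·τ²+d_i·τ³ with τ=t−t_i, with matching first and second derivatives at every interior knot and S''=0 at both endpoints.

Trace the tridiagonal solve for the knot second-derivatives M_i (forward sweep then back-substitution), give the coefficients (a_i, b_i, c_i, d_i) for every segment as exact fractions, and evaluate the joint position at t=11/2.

Δ: Δ0=-2/3, Δ1=-4, Δ2=4, Δ3=-7/3
row 1: diag=10, rhs=-20; c'=1/5, d'=-2
row 2: denom=8−2·1/5=38/5; d'=(48−2·-2)/(38/5)=130/19
row 3: denom=10−2·5/19=180/19; d'=(-38−2·130/19)/(180/19)=-491/90
back: M3=-491/90
back: M2=130/19−5/19·-491/90=149/18
back: M1=-2−1/5·149/18=-329/90
M: M0=0, M1=-329/90, M2=149/18, M3=-491/90, M4=0
seg 0: a=5, c=M0/2=0, d=(M1−M0)/(6·3)=-329/1620, b=Δ0−h0·(2M0+M1)/6=209/180
seg 1: a=3, c=M1/2=-329/180, d=(M2−M1)/(6·2)=179/180, b=Δ1−h1·(2M1+M2)/6=-389/90
seg 2: a=-5, c=M2/2=149/36, d=(M3−M2)/(6·2)=-103/90, b=Δ2−h2·(2M2+M3)/6=3/10
seg 3: a=3, c=M3/2=-491/180, d=(M4−M3)/(6·3)=491/1620, b=Δ3−h3·(2M3+M4)/6=281/90
t_q=11/2 → seg 2, τ=1/2; S=-5+3/10·τ+149/36·τ²+-103/90·τ³=-95/24

  seg 0: a=5 b=209/180 c=0 d=-329/1620
  seg 1: a=3 b=-389/90 c=-329/180 d=179/180
  seg 2: a=-5 b=3/10 c=149/36 d=-103/90
  seg 3: a=3 b=281/90 c=-491/180 d=491/1620
S(11/2) = -95/24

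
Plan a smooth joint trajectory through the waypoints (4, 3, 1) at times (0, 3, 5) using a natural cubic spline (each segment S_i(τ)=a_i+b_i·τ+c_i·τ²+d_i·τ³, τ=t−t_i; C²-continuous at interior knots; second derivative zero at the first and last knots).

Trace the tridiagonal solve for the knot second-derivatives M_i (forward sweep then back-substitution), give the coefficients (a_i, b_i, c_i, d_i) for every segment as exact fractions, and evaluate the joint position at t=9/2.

  seg 0: a=4 b=-2/15 c=0 d=-1/45
  seg 1: a=3 b=-11/15 c=-1/5 d=1/30
S(9/2) = 25/16

Δ: Δ0=-1/3, Δ1=-1
row 1: diag=10, rhs=-4; c'=1/5, d'=-2/5
back: M1=-2/5
M: M0=0, M1=-2/5, M2=0
seg 0: a=4, c=M0/2=0, d=(M1−M0)/(6·3)=-1/45, b=Δ0−h0·(2M0+M1)/6=-2/15
seg 1: a=3, c=M1/2=-1/5, d=(M2−M1)/(6·2)=1/30, b=Δ1−h1·(2M1+M2)/6=-11/15
t_q=9/2 → seg 1, τ=3/2; S=3+-11/15·τ+-1/5·τ²+1/30·τ³=25/16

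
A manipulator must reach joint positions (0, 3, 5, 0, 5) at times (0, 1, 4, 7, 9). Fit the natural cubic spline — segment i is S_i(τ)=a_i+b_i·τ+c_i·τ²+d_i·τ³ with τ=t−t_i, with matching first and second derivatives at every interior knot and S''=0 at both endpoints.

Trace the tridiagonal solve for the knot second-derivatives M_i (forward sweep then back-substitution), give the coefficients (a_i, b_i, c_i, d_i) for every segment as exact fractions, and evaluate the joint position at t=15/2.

  seg 0: a=0 b=1697/532 c=0 d=-101/532
  seg 1: a=3 b=697/266 c=-303/532 d=-391/14364
  seg 2: a=5 b=-815/532 c=-325/399 d=3685/14364
  seg 3: a=0 b=135/266 c=795/532 d=-265/1064
S(15/2) = 725/1216

Δ: Δ0=3, Δ1=2/3, Δ2=-5/3, Δ3=5/2
row 1: diag=8, rhs=-14; c'=3/8, d'=-7/4
row 2: denom=12−3·3/8=87/8; d'=(-14−3·-7/4)/(87/8)=-70/87
row 3: denom=10−3·8/29=266/29; d'=(25−3·-70/87)/(266/29)=795/266
back: M3=795/266
back: M2=-70/87−8/29·795/266=-650/399
back: M1=-7/4−3/8·-650/399=-303/266
M: M0=0, M1=-303/266, M2=-650/399, M3=795/266, M4=0
seg 0: a=0, c=M0/2=0, d=(M1−M0)/(6·1)=-101/532, b=Δ0−h0·(2M0+M1)/6=1697/532
seg 1: a=3, c=M1/2=-303/532, d=(M2−M1)/(6·3)=-391/14364, b=Δ1−h1·(2M1+M2)/6=697/266
seg 2: a=5, c=M2/2=-325/399, d=(M3−M2)/(6·3)=3685/14364, b=Δ2−h2·(2M2+M3)/6=-815/532
seg 3: a=0, c=M3/2=795/532, d=(M4−M3)/(6·2)=-265/1064, b=Δ3−h3·(2M3+M4)/6=135/266
t_q=15/2 → seg 3, τ=1/2; S=0+135/266·τ+795/532·τ²+-265/1064·τ³=725/1216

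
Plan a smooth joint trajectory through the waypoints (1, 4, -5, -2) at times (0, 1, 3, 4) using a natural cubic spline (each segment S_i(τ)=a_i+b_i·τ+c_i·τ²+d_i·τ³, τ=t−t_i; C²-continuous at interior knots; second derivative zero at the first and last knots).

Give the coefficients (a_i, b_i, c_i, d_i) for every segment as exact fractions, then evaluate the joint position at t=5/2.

  seg 0: a=1 b=39/8 c=0 d=-15/8
  seg 1: a=4 b=-3/4 c=-45/8 d=15/8
  seg 2: a=-5 b=-3/4 c=45/8 d=-15/8
S(5/2) = -221/64

Δ: Δ0=3, Δ1=-9/2, Δ2=3
row 1: diag=6, rhs=-45; c'=1/3, d'=-15/2
row 2: denom=6−2·1/3=16/3; d'=(45−2·-15/2)/(16/3)=45/4
back: M2=45/4
back: M1=-15/2−1/3·45/4=-45/4
M: M0=0, M1=-45/4, M2=45/4, M3=0
seg 0: a=1, c=M0/2=0, d=(M1−M0)/(6·1)=-15/8, b=Δ0−h0·(2M0+M1)/6=39/8
seg 1: a=4, c=M1/2=-45/8, d=(M2−M1)/(6·2)=15/8, b=Δ1−h1·(2M1+M2)/6=-3/4
seg 2: a=-5, c=M2/2=45/8, d=(M3−M2)/(6·1)=-15/8, b=Δ2−h2·(2M2+M3)/6=-3/4
t_q=5/2 → seg 1, τ=3/2; S=4+-3/4·τ+-45/8·τ²+15/8·τ³=-221/64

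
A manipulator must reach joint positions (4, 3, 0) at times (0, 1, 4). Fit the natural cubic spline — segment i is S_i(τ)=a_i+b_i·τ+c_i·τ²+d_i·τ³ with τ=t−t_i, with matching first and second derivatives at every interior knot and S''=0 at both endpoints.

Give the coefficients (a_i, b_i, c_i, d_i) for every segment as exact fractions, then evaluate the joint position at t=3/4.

Δ: Δ0=-1, Δ1=-1
row 1: diag=8, rhs=0; c'=3/8, d'=0
back: M1=0
M: M0=0, M1=0, M2=0
seg 0: a=4, c=M0/2=0, d=(M1−M0)/(6·1)=0, b=Δ0−h0·(2M0+M1)/6=-1
seg 1: a=3, c=M1/2=0, d=(M2−M1)/(6·3)=0, b=Δ1−h1·(2M1+M2)/6=-1
t_q=3/4 → seg 0, τ=3/4; S=4+-1·τ+0·τ²+0·τ³=13/4

  seg 0: a=4 b=-1 c=0 d=0
  seg 1: a=3 b=-1 c=0 d=0
S(3/4) = 13/4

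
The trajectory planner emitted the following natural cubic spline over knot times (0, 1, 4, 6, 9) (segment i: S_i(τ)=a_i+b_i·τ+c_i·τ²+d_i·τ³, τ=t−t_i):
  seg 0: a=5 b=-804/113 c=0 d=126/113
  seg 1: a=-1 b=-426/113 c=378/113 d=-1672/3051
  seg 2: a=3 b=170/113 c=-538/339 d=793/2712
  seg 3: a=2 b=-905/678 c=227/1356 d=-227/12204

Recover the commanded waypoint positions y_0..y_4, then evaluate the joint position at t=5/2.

y_0=5 y_1=-1 y_2=3 y_3=2 y_4=-1
S(5/2) = -221/226

y_0 = S_0(0) = a_0 = 5
y_1 = S_1(0) = a_1 = -1
y_2 = S_2(0) = a_2 = 3
y_3 = S_3(0) = a_3 = 2
y_4 = S_3(3) = -1
t_q=5/2 is in segment 1 (τ=3/2); S_1(τ)=-221/226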